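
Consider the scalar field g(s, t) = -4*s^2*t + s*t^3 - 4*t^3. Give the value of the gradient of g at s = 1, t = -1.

∂g/∂s = -8*s*t + t^3
∂g/∂t = -4*s^2 + 3*s*t^2 - 12*t^2
∇g = (-8*s*t + t^3, -4*s^2 + 3*s*t^2 - 12*t^2)
At (1, -1): (7, -13).

(7, -13)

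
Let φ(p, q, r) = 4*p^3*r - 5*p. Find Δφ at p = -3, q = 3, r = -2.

144

∂²φ/∂p² = 24*p*r
∂²φ/∂q² = 0
∂²φ/∂r² = 0
∇²φ = 24*p*r
At (-3, 3, -2): 144.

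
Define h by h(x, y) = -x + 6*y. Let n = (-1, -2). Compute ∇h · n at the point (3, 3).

∂h/∂x = -1
∂h/∂y = 6
∇h at (3, 3) = (-1, 6)
∇h · n = (-1)(-1) + (6)(-2) = -11

-11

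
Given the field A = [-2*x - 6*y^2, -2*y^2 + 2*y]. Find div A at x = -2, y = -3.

12

∂A₁/∂x = -2
∂A₂/∂y = -4*y + 2
∇·A = -4*y
At (-2, -3): 12.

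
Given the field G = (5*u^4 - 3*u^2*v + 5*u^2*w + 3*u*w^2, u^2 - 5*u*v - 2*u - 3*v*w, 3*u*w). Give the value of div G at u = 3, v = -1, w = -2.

∂G₁/∂u = 20*u^3 - 6*u*v + 10*u*w + 3*w^2
∂G₂/∂v = -5*u - 3*w
∂G₃/∂w = 3*u
∇·G = 20*u^3 - 6*u*v + 10*u*w - 2*u + 3*w^2 - 3*w
At (3, -1, -2): 510.

510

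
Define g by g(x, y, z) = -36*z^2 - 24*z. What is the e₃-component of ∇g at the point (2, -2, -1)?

(∇g)_3 = ∂g/∂z = -72*z - 24
At (2, -2, -1): 48.

48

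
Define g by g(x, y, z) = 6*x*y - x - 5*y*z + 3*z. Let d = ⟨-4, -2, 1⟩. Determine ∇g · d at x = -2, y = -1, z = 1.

∂g/∂x = 6*y - 1
∂g/∂y = 6*x - 5*z
∂g/∂z = -5*y + 3
∇g at (-2, -1, 1) = (-7, -17, 8)
∇g · d = (-7)(-4) + (-17)(-2) + (8)(1) = 70

70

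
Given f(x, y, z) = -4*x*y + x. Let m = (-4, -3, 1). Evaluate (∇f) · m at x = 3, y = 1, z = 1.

∂f/∂x = -4*y + 1
∂f/∂y = -4*x
∂f/∂z = 0
∇f at (3, 1, 1) = (-3, -12, 0)
∇f · m = (-3)(-4) + (-12)(-3) + (0)(1) = 48

48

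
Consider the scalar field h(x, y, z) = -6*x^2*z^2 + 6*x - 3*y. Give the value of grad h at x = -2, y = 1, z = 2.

∂h/∂x = -12*x*z^2 + 6
∂h/∂y = -3
∂h/∂z = -12*x^2*z
∇h = (-12*x*z^2 + 6, -3, -12*x^2*z)
At (-2, 1, 2): (102, -3, -96).

(102, -3, -96)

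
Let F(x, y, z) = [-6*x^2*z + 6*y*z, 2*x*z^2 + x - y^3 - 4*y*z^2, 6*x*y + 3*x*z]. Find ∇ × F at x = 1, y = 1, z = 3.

(18, -15, 1)

(∇×F)₁ = ∂F₃/∂y − ∂F₂/∂z = -4*x*z + 6*x + 8*y*z
(∇×F)₂ = ∂F₁/∂z − ∂F₃/∂x = -6*x^2 - 3*z
(∇×F)₃ = ∂F₂/∂x − ∂F₁/∂y = 2*z^2 - 6*z + 1
∇×F = (-4*x*z + 6*x + 8*y*z, -6*x^2 - 3*z, 2*z^2 - 6*z + 1)
At (1, 1, 3): (18, -15, 1).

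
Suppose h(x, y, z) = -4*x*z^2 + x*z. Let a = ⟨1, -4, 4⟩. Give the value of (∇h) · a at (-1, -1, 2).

46

∂h/∂x = -4*z^2 + z
∂h/∂y = 0
∂h/∂z = -8*x*z + x
∇h at (-1, -1, 2) = (-14, 0, 15)
∇h · a = (-14)(1) + (0)(-4) + (15)(4) = 46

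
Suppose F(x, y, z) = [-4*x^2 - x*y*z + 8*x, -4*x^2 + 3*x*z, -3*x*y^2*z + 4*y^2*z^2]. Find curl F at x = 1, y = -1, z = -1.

(-17, -2, -12)

(∇×F)₁ = ∂F₃/∂y − ∂F₂/∂z = -6*x*y*z - 3*x + 8*y*z^2
(∇×F)₂ = ∂F₁/∂z − ∂F₃/∂x = -x*y + 3*y^2*z
(∇×F)₃ = ∂F₂/∂x − ∂F₁/∂y = x*z - 8*x + 3*z
∇×F = (-6*x*y*z - 3*x + 8*y*z^2, -x*y + 3*y^2*z, x*z - 8*x + 3*z)
At (1, -1, -1): (-17, -2, -12).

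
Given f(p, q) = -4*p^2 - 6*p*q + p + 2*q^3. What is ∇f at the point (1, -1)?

(-1, 0)

∂f/∂p = -8*p - 6*q + 1
∂f/∂q = -6*p + 6*q^2
∇f = (-8*p - 6*q + 1, -6*p + 6*q^2)
At (1, -1): (-1, 0).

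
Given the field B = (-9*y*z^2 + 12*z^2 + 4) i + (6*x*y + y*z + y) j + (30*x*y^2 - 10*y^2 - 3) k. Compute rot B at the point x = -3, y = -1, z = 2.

(∇×B)₁ = ∂B₃/∂y − ∂B₂/∂z = 60*x*y - 21*y
(∇×B)₂ = ∂B₁/∂z − ∂B₃/∂x = -30*y^2 - 18*y*z + 24*z
(∇×B)₃ = ∂B₂/∂x − ∂B₁/∂y = 6*y + 9*z^2
∇×B = (60*x*y - 21*y, -30*y^2 - 18*y*z + 24*z, 6*y + 9*z^2)
At (-3, -1, 2): (201, 54, 30).

(201, 54, 30)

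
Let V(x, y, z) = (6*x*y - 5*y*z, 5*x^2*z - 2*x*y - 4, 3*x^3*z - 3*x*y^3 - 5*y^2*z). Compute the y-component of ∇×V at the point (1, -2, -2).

(∇×V)_2 = ∂V₁/∂z − ∂V₃/∂x
= -5*y − (9*x^2*z - 3*y^3)
= -9*x^2*z + 3*y^3 - 5*y
At (1, -2, -2): 4.

4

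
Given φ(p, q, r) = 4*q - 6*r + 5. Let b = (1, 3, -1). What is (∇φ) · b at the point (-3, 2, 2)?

∂φ/∂p = 0
∂φ/∂q = 4
∂φ/∂r = -6
∇φ at (-3, 2, 2) = (0, 4, -6)
∇φ · b = (0)(1) + (4)(3) + (-6)(-1) = 18

18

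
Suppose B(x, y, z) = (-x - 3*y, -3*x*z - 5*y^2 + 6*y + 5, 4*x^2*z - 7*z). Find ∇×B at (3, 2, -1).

(∇×B)₁ = ∂B₃/∂y − ∂B₂/∂z = 3*x
(∇×B)₂ = ∂B₁/∂z − ∂B₃/∂x = -8*x*z
(∇×B)₃ = ∂B₂/∂x − ∂B₁/∂y = -3*z + 3
∇×B = (3*x, -8*x*z, -3*z + 3)
At (3, 2, -1): (9, 24, 6).

(9, 24, 6)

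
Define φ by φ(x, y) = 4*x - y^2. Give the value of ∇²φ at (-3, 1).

∂²φ/∂x² = 0
∂²φ/∂y² = -2
∇²φ = -2
At (-3, 1): -2.

-2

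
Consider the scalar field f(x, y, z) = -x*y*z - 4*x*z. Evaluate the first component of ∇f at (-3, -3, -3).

(∇f)_1 = ∂f/∂x = -y*z - 4*z
At (-3, -3, -3): 3.

3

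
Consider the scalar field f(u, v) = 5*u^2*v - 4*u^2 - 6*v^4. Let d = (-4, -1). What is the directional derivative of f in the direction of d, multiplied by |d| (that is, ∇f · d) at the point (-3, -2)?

∂f/∂u = 10*u*v - 8*u
∂f/∂v = 5*u^2 - 24*v^3
∇f at (-3, -2) = (84, 237)
∇f · d = (84)(-4) + (237)(-1) = -573

-573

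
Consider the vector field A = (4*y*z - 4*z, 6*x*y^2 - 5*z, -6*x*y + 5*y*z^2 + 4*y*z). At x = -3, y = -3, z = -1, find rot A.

(∇×A)₁ = ∂A₃/∂y − ∂A₂/∂z = -6*x + 5*z^2 + 4*z + 5
(∇×A)₂ = ∂A₁/∂z − ∂A₃/∂x = 10*y - 4
(∇×A)₃ = ∂A₂/∂x − ∂A₁/∂y = 6*y^2 - 4*z
∇×A = (-6*x + 5*z^2 + 4*z + 5, 10*y - 4, 6*y^2 - 4*z)
At (-3, -3, -1): (24, -34, 58).

(24, -34, 58)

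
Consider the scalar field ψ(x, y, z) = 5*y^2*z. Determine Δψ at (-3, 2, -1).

∂²ψ/∂x² = 0
∂²ψ/∂y² = 10*z
∂²ψ/∂z² = 0
∇²ψ = 10*z
At (-3, 2, -1): -10.

-10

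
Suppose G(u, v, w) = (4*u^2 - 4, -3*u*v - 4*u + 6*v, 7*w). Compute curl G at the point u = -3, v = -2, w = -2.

(0, 0, 2)

(∇×G)₁ = ∂G₃/∂v − ∂G₂/∂w = 0
(∇×G)₂ = ∂G₁/∂w − ∂G₃/∂u = 0
(∇×G)₃ = ∂G₂/∂u − ∂G₁/∂v = -3*v - 4
∇×G = (0, 0, -3*v - 4)
At (-3, -2, -2): (0, 0, 2).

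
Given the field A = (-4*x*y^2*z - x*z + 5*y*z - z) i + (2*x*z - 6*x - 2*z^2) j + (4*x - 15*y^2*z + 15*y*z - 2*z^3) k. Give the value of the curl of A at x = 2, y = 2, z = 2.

(-86, -29, 52)

(∇×A)₁ = ∂A₃/∂y − ∂A₂/∂z = -2*x - 30*y*z + 19*z
(∇×A)₂ = ∂A₁/∂z − ∂A₃/∂x = -4*x*y^2 - x + 5*y - 5
(∇×A)₃ = ∂A₂/∂x − ∂A₁/∂y = 8*x*y*z - 3*z - 6
∇×A = (-2*x - 30*y*z + 19*z, -4*x*y^2 - x + 5*y - 5, 8*x*y*z - 3*z - 6)
At (2, 2, 2): (-86, -29, 52).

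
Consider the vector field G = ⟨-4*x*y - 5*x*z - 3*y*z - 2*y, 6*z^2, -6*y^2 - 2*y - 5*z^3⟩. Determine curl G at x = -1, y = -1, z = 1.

(∇×G)₁ = ∂G₃/∂y − ∂G₂/∂z = -12*y - 12*z - 2
(∇×G)₂ = ∂G₁/∂z − ∂G₃/∂x = -5*x - 3*y
(∇×G)₃ = ∂G₂/∂x − ∂G₁/∂y = 4*x + 3*z + 2
∇×G = (-12*y - 12*z - 2, -5*x - 3*y, 4*x + 3*z + 2)
At (-1, -1, 1): (-2, 8, 1).

(-2, 8, 1)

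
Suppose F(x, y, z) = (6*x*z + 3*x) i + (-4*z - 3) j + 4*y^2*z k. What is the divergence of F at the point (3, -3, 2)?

51

∂F₁/∂x = 6*z + 3
∂F₂/∂y = 0
∂F₃/∂z = 4*y^2
∇·F = 4*y^2 + 6*z + 3
At (3, -3, 2): 51.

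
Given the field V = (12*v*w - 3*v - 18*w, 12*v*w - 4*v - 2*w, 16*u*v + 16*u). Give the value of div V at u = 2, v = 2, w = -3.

-40

∂V₁/∂u = 0
∂V₂/∂v = 12*w - 4
∂V₃/∂w = 0
∇·V = 12*w - 4
At (2, 2, -3): -40.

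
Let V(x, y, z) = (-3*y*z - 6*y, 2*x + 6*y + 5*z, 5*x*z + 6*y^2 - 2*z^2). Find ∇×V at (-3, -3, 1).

(-41, 4, 11)

(∇×V)₁ = ∂V₃/∂y − ∂V₂/∂z = 12*y - 5
(∇×V)₂ = ∂V₁/∂z − ∂V₃/∂x = -3*y - 5*z
(∇×V)₃ = ∂V₂/∂x − ∂V₁/∂y = 3*z + 8
∇×V = (12*y - 5, -3*y - 5*z, 3*z + 8)
At (-3, -3, 1): (-41, 4, 11).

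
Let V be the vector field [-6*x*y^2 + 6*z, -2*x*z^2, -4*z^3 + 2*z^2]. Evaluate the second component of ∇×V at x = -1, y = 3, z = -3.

(∇×V)_2 = ∂V₁/∂z − ∂V₃/∂x
= 6 − (0)
= 6
At (-1, 3, -3): 6.

6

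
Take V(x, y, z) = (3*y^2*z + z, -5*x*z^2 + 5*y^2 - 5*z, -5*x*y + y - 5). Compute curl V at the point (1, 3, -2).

(∇×V)₁ = ∂V₃/∂y − ∂V₂/∂z = 10*x*z - 5*x + 6
(∇×V)₂ = ∂V₁/∂z − ∂V₃/∂x = 3*y^2 + 5*y + 1
(∇×V)₃ = ∂V₂/∂x − ∂V₁/∂y = -6*y*z - 5*z^2
∇×V = (10*x*z - 5*x + 6, 3*y^2 + 5*y + 1, -6*y*z - 5*z^2)
At (1, 3, -2): (-19, 43, 16).

(-19, 43, 16)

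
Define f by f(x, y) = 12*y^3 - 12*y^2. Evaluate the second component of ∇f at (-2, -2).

(∇f)_2 = ∂f/∂y = 36*y^2 - 24*y
At (-2, -2): 192.

192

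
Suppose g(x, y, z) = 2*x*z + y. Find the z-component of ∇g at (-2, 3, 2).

-4

(∇g)_3 = ∂g/∂z = 2*x
At (-2, 3, 2): -4.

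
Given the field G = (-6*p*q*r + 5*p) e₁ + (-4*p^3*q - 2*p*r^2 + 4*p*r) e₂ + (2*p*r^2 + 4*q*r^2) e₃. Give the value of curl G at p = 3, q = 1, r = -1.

(∇×G)₁ = ∂G₃/∂q − ∂G₂/∂r = 4*p*r - 4*p + 4*r^2
(∇×G)₂ = ∂G₁/∂r − ∂G₃/∂p = -6*p*q - 2*r^2
(∇×G)₃ = ∂G₂/∂p − ∂G₁/∂q = -12*p^2*q + 6*p*r - 2*r^2 + 4*r
∇×G = (4*p*r - 4*p + 4*r^2, -6*p*q - 2*r^2, -12*p^2*q + 6*p*r - 2*r^2 + 4*r)
At (3, 1, -1): (-20, -20, -132).

(-20, -20, -132)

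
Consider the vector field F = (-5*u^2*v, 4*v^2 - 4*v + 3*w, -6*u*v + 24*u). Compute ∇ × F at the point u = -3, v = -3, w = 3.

(15, -42, 45)

(∇×F)₁ = ∂F₃/∂v − ∂F₂/∂w = -6*u - 3
(∇×F)₂ = ∂F₁/∂w − ∂F₃/∂u = 6*v - 24
(∇×F)₃ = ∂F₂/∂u − ∂F₁/∂v = 5*u^2
∇×F = (-6*u - 3, 6*v - 24, 5*u^2)
At (-3, -3, 3): (15, -42, 45).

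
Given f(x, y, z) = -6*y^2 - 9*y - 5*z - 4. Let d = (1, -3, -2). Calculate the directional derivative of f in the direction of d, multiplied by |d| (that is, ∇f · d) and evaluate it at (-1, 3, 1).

∂f/∂x = 0
∂f/∂y = -12*y - 9
∂f/∂z = -5
∇f at (-1, 3, 1) = (0, -45, -5)
∇f · d = (0)(1) + (-45)(-3) + (-5)(-2) = 145

145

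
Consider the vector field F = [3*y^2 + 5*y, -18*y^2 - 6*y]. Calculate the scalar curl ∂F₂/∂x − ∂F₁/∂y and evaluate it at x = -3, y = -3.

13

∂F₂/∂x = 0
∂F₁/∂y = 6*y + 5
Scalar curl = -6*y - 5
At (-3, -3): 13.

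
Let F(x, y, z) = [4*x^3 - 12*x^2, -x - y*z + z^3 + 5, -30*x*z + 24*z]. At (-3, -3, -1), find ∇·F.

295

∂F₁/∂x = 12*x^2 - 24*x
∂F₂/∂y = -z
∂F₃/∂z = -30*x + 24
∇·F = 12*x^2 - 54*x - z + 24
At (-3, -3, -1): 295.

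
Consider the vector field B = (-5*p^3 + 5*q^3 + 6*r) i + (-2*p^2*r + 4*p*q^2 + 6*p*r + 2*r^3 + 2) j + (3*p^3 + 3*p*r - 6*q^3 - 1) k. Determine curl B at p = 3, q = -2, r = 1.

(∇×B)₁ = ∂B₃/∂q − ∂B₂/∂r = 2*p^2 - 6*p - 18*q^2 - 6*r^2
(∇×B)₂ = ∂B₁/∂r − ∂B₃/∂p = -9*p^2 - 3*r + 6
(∇×B)₃ = ∂B₂/∂p − ∂B₁/∂q = -4*p*r - 11*q^2 + 6*r
∇×B = (2*p^2 - 6*p - 18*q^2 - 6*r^2, -9*p^2 - 3*r + 6, -4*p*r - 11*q^2 + 6*r)
At (3, -2, 1): (-78, -78, -50).

(-78, -78, -50)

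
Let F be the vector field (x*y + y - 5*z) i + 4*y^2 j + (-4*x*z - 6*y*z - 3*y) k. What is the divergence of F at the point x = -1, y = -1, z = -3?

1

∂F₁/∂x = y
∂F₂/∂y = 8*y
∂F₃/∂z = -4*x - 6*y
∇·F = -4*x + 3*y
At (-1, -1, -3): 1.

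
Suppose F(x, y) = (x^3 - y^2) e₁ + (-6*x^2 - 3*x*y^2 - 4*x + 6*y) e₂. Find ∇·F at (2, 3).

∂F₁/∂x = 3*x^2
∂F₂/∂y = -6*x*y + 6
∇·F = 3*x^2 - 6*x*y + 6
At (2, 3): -18.

-18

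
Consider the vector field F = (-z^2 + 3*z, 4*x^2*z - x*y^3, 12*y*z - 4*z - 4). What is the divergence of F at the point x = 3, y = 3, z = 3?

∂F₁/∂x = 0
∂F₂/∂y = -3*x*y^2
∂F₃/∂z = 12*y - 4
∇·F = -3*x*y^2 + 12*y - 4
At (3, 3, 3): -49.

-49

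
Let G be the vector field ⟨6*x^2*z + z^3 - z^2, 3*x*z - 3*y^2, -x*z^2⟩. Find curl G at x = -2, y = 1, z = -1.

(6, 30, -3)

(∇×G)₁ = ∂G₃/∂y − ∂G₂/∂z = -3*x
(∇×G)₂ = ∂G₁/∂z − ∂G₃/∂x = 6*x^2 + 4*z^2 - 2*z
(∇×G)₃ = ∂G₂/∂x − ∂G₁/∂y = 3*z
∇×G = (-3*x, 6*x^2 + 4*z^2 - 2*z, 3*z)
At (-2, 1, -1): (6, 30, -3).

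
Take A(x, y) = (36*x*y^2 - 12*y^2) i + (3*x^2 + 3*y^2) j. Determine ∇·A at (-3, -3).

∂A₁/∂x = 36*y^2
∂A₂/∂y = 6*y
∇·A = 36*y^2 + 6*y
At (-3, -3): 306.

306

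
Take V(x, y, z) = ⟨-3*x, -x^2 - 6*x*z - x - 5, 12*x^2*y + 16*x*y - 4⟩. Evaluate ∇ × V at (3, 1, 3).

(∇×V)₁ = ∂V₃/∂y − ∂V₂/∂z = 12*x^2 + 22*x
(∇×V)₂ = ∂V₁/∂z − ∂V₃/∂x = -24*x*y - 16*y
(∇×V)₃ = ∂V₂/∂x − ∂V₁/∂y = -2*x - 6*z - 1
∇×V = (12*x^2 + 22*x, -24*x*y - 16*y, -2*x - 6*z - 1)
At (3, 1, 3): (174, -88, -25).

(174, -88, -25)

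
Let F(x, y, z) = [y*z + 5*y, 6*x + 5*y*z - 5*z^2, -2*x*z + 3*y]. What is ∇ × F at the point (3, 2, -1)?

(-17, 0, 2)

(∇×F)₁ = ∂F₃/∂y − ∂F₂/∂z = -5*y + 10*z + 3
(∇×F)₂ = ∂F₁/∂z − ∂F₃/∂x = y + 2*z
(∇×F)₃ = ∂F₂/∂x − ∂F₁/∂y = -z + 1
∇×F = (-5*y + 10*z + 3, y + 2*z, -z + 1)
At (3, 2, -1): (-17, 0, 2).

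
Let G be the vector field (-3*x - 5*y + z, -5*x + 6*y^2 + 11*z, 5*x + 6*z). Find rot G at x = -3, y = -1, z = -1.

(∇×G)₁ = ∂G₃/∂y − ∂G₂/∂z = -11
(∇×G)₂ = ∂G₁/∂z − ∂G₃/∂x = -4
(∇×G)₃ = ∂G₂/∂x − ∂G₁/∂y = 0
∇×G = (-11, -4, 0)
At (-3, -1, -1): (-11, -4, 0).

(-11, -4, 0)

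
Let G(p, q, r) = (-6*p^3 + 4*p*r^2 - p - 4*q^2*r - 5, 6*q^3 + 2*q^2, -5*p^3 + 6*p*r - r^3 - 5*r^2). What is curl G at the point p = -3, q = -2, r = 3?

(0, 29, -48)

(∇×G)₁ = ∂G₃/∂q − ∂G₂/∂r = 0
(∇×G)₂ = ∂G₁/∂r − ∂G₃/∂p = 15*p^2 + 8*p*r - 4*q^2 - 6*r
(∇×G)₃ = ∂G₂/∂p − ∂G₁/∂q = 8*q*r
∇×G = (0, 15*p^2 + 8*p*r - 4*q^2 - 6*r, 8*q*r)
At (-3, -2, 3): (0, 29, -48).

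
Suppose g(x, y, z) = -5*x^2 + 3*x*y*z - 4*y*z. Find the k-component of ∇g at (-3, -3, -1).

(∇g)_3 = ∂g/∂z = 3*x*y - 4*y
At (-3, -3, -1): 39.

39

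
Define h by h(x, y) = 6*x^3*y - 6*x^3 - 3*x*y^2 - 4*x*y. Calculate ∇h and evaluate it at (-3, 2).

(142, -114)

∂h/∂x = 18*x^2*y - 18*x^2 - 3*y^2 - 4*y
∂h/∂y = 6*x^3 - 6*x*y - 4*x
∇h = (18*x^2*y - 18*x^2 - 3*y^2 - 4*y, 6*x^3 - 6*x*y - 4*x)
At (-3, 2): (142, -114).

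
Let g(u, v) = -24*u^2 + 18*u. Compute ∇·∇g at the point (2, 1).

-48

∂²g/∂u² = -48
∂²g/∂v² = 0
∇²g = -48
At (2, 1): -48.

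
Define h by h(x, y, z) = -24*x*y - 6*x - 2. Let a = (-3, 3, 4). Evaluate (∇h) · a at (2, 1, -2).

-54

∂h/∂x = -24*y - 6
∂h/∂y = -24*x
∂h/∂z = 0
∇h at (2, 1, -2) = (-30, -48, 0)
∇h · a = (-30)(-3) + (-48)(3) + (0)(4) = -54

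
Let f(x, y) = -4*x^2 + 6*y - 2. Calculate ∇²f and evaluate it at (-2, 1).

-8

∂²f/∂x² = -8
∂²f/∂y² = 0
∇²f = -8
At (-2, 1): -8.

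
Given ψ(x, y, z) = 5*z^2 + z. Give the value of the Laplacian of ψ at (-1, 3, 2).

∂²ψ/∂x² = 0
∂²ψ/∂y² = 0
∂²ψ/∂z² = 10
∇²ψ = 10
At (-1, 3, 2): 10.

10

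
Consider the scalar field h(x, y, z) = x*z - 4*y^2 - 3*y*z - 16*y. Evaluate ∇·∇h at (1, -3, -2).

∂²h/∂x² = 0
∂²h/∂y² = -8
∂²h/∂z² = 0
∇²h = -8
At (1, -3, -2): -8.

-8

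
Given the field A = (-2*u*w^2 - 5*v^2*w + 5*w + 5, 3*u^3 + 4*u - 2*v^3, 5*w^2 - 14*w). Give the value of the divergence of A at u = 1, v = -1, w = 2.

∂A₁/∂u = -2*w^2
∂A₂/∂v = -6*v^2
∂A₃/∂w = 10*w - 14
∇·A = -6*v^2 - 2*w^2 + 10*w - 14
At (1, -1, 2): -8.

-8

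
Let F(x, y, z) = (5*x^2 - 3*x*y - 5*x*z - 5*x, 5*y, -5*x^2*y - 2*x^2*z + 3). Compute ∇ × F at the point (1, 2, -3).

(-5, 3, 3)

(∇×F)₁ = ∂F₃/∂y − ∂F₂/∂z = -5*x^2
(∇×F)₂ = ∂F₁/∂z − ∂F₃/∂x = 10*x*y + 4*x*z - 5*x
(∇×F)₃ = ∂F₂/∂x − ∂F₁/∂y = 3*x
∇×F = (-5*x^2, 10*x*y + 4*x*z - 5*x, 3*x)
At (1, 2, -3): (-5, 3, 3).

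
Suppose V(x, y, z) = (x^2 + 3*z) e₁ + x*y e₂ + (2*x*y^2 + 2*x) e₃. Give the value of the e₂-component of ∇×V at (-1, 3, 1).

-17

(∇×V)_2 = ∂V₁/∂z − ∂V₃/∂x
= 3 − (2*y^2 + 2)
= -2*y^2 + 1
At (-1, 3, 1): -17.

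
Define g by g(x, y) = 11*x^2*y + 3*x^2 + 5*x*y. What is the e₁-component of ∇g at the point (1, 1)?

(∇g)_1 = ∂g/∂x = 22*x*y + 6*x + 5*y
At (1, 1): 33.

33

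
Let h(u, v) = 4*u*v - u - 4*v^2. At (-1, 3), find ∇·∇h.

-8

∂²h/∂u² = 0
∂²h/∂v² = -8
∇²h = -8
At (-1, 3): -8.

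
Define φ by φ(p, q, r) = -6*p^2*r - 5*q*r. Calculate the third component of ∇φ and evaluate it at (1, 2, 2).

-16

(∇φ)_3 = ∂φ/∂r = -6*p^2 - 5*q
At (1, 2, 2): -16.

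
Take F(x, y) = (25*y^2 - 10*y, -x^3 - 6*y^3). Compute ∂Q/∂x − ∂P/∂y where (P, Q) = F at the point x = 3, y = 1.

-67

∂F₂/∂x = -3*x^2
∂F₁/∂y = 50*y - 10
Scalar curl = -3*x^2 - 50*y + 10
At (3, 1): -67.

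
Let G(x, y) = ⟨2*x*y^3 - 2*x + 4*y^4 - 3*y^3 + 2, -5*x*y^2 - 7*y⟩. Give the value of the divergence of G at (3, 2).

∂G₁/∂x = 2*y^3 - 2
∂G₂/∂y = -10*x*y - 7
∇·G = -10*x*y + 2*y^3 - 9
At (3, 2): -53.

-53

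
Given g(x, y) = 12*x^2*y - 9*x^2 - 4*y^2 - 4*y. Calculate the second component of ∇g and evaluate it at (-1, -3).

32

(∇g)_2 = ∂g/∂y = 12*x^2 - 8*y - 4
At (-1, -3): 32.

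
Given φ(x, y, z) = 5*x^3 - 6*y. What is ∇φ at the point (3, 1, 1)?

(135, -6, 0)

∂φ/∂x = 15*x^2
∂φ/∂y = -6
∂φ/∂z = 0
∇φ = (15*x^2, -6, 0)
At (3, 1, 1): (135, -6, 0).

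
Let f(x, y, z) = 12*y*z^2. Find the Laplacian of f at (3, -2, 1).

-48

∂²f/∂x² = 0
∂²f/∂y² = 0
∂²f/∂z² = 24*y
∇²f = 24*y
At (3, -2, 1): -48.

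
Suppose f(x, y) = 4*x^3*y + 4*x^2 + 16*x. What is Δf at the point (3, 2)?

152

∂²f/∂x² = 8*(3*x*y + 1)
∂²f/∂y² = 0
∇²f = 24*x*y + 8
At (3, 2): 152.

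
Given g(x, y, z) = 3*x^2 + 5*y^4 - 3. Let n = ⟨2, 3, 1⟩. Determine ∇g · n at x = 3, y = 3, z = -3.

∂g/∂x = 6*x
∂g/∂y = 20*y^3
∂g/∂z = 0
∇g at (3, 3, -3) = (18, 540, 0)
∇g · n = (18)(2) + (540)(3) + (0)(1) = 1656

1656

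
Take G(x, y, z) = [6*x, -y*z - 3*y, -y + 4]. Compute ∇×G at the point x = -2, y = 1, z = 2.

(∇×G)₁ = ∂G₃/∂y − ∂G₂/∂z = y - 1
(∇×G)₂ = ∂G₁/∂z − ∂G₃/∂x = 0
(∇×G)₃ = ∂G₂/∂x − ∂G₁/∂y = 0
∇×G = (y - 1, 0, 0)
At (-2, 1, 2): (0, 0, 0).

(0, 0, 0)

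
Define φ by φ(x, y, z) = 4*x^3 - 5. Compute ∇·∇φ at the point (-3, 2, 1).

∂²φ/∂x² = 24*x
∂²φ/∂y² = 0
∂²φ/∂z² = 0
∇²φ = 24*x
At (-3, 2, 1): -72.

-72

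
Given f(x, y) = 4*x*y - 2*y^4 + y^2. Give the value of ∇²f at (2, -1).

-22

∂²f/∂x² = 0
∂²f/∂y² = 2*(-12*y^2 + 1)
∇²f = -24*y^2 + 2
At (2, -1): -22.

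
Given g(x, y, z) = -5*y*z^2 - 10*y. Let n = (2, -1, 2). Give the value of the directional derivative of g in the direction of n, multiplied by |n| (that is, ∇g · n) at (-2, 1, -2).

∂g/∂x = 0
∂g/∂y = -5*z^2 - 10
∂g/∂z = -10*y*z
∇g at (-2, 1, -2) = (0, -30, 20)
∇g · n = (0)(2) + (-30)(-1) + (20)(2) = 70

70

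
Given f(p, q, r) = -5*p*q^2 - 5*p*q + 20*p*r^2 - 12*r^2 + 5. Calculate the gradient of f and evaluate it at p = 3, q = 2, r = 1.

(-10, -75, 96)

∂f/∂p = -5*q^2 - 5*q + 20*r^2
∂f/∂q = -10*p*q - 5*p
∂f/∂r = 40*p*r - 24*r
∇f = (-5*q^2 - 5*q + 20*r^2, -10*p*q - 5*p, 40*p*r - 24*r)
At (3, 2, 1): (-10, -75, 96).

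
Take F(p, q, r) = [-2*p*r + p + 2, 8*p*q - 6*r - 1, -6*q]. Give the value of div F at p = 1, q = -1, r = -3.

15

∂F₁/∂p = -2*r + 1
∂F₂/∂q = 8*p
∂F₃/∂r = 0
∇·F = 8*p - 2*r + 1
At (1, -1, -3): 15.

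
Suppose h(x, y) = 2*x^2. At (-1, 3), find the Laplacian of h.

∂²h/∂x² = 4
∂²h/∂y² = 0
∇²h = 4
At (-1, 3): 4.

4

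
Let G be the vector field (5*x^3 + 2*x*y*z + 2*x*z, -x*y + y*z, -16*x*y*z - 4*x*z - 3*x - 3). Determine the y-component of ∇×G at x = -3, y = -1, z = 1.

(∇×G)_2 = ∂G₁/∂z − ∂G₃/∂x
= 2*x*y + 2*x − (-16*y*z - 4*z - 3)
= 2*x*y + 2*x + 16*y*z + 4*z + 3
At (-3, -1, 1): -9.

-9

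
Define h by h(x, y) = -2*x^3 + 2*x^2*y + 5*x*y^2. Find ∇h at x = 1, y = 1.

∂h/∂x = -6*x^2 + 4*x*y + 5*y^2
∂h/∂y = 2*x^2 + 10*x*y
∇h = (-6*x^2 + 4*x*y + 5*y^2, 2*x^2 + 10*x*y)
At (1, 1): (3, 12).

(3, 12)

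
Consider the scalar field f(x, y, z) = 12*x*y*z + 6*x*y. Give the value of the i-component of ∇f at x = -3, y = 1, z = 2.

30

(∇f)_1 = ∂f/∂x = 12*y*z + 6*y
At (-3, 1, 2): 30.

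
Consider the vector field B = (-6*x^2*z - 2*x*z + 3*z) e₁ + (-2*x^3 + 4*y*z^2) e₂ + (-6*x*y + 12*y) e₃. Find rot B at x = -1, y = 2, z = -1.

(34, 11, -6)

(∇×B)₁ = ∂B₃/∂y − ∂B₂/∂z = -6*x - 8*y*z + 12
(∇×B)₂ = ∂B₁/∂z − ∂B₃/∂x = -6*x^2 - 2*x + 6*y + 3
(∇×B)₃ = ∂B₂/∂x − ∂B₁/∂y = -6*x^2
∇×B = (-6*x - 8*y*z + 12, -6*x^2 - 2*x + 6*y + 3, -6*x^2)
At (-1, 2, -1): (34, 11, -6).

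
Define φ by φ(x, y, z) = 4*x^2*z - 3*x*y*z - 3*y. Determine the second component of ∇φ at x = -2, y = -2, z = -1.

-9

(∇φ)_2 = ∂φ/∂y = -3*x*z - 3
At (-2, -2, -1): -9.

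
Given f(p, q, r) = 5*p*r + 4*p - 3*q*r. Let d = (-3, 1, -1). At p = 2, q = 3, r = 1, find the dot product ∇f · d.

-31

∂f/∂p = 5*r + 4
∂f/∂q = -3*r
∂f/∂r = 5*p - 3*q
∇f at (2, 3, 1) = (9, -3, 1)
∇f · d = (9)(-3) + (-3)(1) + (1)(-1) = -31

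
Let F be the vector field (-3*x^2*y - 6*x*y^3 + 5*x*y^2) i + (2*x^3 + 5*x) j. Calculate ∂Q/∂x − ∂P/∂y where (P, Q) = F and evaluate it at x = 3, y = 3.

∂F₂/∂x = 6*x^2 + 5
∂F₁/∂y = -3*x^2 - 18*x*y^2 + 10*x*y
Scalar curl = 9*x^2 + 18*x*y^2 - 10*x*y + 5
At (3, 3): 482.

482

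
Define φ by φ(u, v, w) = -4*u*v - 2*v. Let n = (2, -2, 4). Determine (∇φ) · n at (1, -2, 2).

∂φ/∂u = -4*v
∂φ/∂v = -4*u - 2
∂φ/∂w = 0
∇φ at (1, -2, 2) = (8, -6, 0)
∇φ · n = (8)(2) + (-6)(-2) + (0)(4) = 28

28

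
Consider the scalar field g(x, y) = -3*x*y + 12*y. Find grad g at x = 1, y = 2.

∂g/∂x = -3*y
∂g/∂y = -3*x + 12
∇g = (-3*y, -3*x + 12)
At (1, 2): (-6, 9).

(-6, 9)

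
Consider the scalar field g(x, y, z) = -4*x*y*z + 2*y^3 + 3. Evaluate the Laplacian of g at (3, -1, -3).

-12

∂²g/∂x² = 0
∂²g/∂y² = 12*y
∂²g/∂z² = 0
∇²g = 12*y
At (3, -1, -3): -12.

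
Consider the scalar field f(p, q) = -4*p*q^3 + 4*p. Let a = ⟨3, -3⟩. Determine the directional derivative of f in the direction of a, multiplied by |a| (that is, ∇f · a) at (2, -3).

984

∂f/∂p = -4*q^3 + 4
∂f/∂q = -12*p*q^2
∇f at (2, -3) = (112, -216)
∇f · a = (112)(3) + (-216)(-3) = 984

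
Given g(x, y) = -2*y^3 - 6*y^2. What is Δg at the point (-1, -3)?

24

∂²g/∂x² = 0
∂²g/∂y² = -12*(y + 1)
∇²g = -12*y - 12
At (-1, -3): 24.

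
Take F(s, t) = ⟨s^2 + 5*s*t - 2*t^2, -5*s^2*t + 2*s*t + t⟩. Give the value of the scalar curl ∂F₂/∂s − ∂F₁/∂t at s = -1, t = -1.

∂F₂/∂s = -10*s*t + 2*t
∂F₁/∂t = 5*s - 4*t
Scalar curl = -10*s*t - 5*s + 6*t
At (-1, -1): -11.

-11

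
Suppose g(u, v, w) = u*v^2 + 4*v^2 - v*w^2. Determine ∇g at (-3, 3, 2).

∂g/∂u = v^2
∂g/∂v = 2*u*v + 8*v - w^2
∂g/∂w = -2*v*w
∇g = (v^2, 2*u*v + 8*v - w^2, -2*v*w)
At (-3, 3, 2): (9, 2, -12).

(9, 2, -12)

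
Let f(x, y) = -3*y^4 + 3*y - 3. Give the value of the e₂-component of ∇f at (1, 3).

-321

(∇f)_2 = ∂f/∂y = -12*y^3 + 3
At (1, 3): -321.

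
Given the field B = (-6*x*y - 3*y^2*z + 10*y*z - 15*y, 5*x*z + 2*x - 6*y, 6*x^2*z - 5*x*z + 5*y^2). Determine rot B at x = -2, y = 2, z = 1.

(30, 37, 12)

(∇×B)₁ = ∂B₃/∂y − ∂B₂/∂z = -5*x + 10*y
(∇×B)₂ = ∂B₁/∂z − ∂B₃/∂x = -12*x*z - 3*y^2 + 10*y + 5*z
(∇×B)₃ = ∂B₂/∂x − ∂B₁/∂y = 6*x + 6*y*z - 5*z + 17
∇×B = (-5*x + 10*y, -12*x*z - 3*y^2 + 10*y + 5*z, 6*x + 6*y*z - 5*z + 17)
At (-2, 2, 1): (30, 37, 12).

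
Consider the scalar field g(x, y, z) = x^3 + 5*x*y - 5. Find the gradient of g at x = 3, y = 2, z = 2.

(37, 15, 0)

∂g/∂x = 3*x^2 + 5*y
∂g/∂y = 5*x
∂g/∂z = 0
∇g = (3*x^2 + 5*y, 5*x, 0)
At (3, 2, 2): (37, 15, 0).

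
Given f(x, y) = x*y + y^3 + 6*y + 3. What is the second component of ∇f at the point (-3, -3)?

30

(∇f)_2 = ∂f/∂y = x + 3*y^2 + 6
At (-3, -3): 30.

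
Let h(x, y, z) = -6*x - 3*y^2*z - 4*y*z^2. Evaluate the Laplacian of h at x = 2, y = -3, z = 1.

∂²h/∂x² = 0
∂²h/∂y² = -6*z
∂²h/∂z² = -8*y
∇²h = -8*y - 6*z
At (2, -3, 1): 18.

18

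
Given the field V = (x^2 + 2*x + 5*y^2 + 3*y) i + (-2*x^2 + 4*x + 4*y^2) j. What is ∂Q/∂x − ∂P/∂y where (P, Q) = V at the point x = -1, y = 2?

-15

∂V₂/∂x = -4*x + 4
∂V₁/∂y = 10*y + 3
Scalar curl = -4*x - 10*y + 1
At (-1, 2): -15.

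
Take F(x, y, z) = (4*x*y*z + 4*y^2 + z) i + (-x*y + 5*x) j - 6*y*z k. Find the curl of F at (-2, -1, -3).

(∇×F)₁ = ∂F₃/∂y − ∂F₂/∂z = -6*z
(∇×F)₂ = ∂F₁/∂z − ∂F₃/∂x = 4*x*y + 1
(∇×F)₃ = ∂F₂/∂x − ∂F₁/∂y = -4*x*z - 9*y + 5
∇×F = (-6*z, 4*x*y + 1, -4*x*z - 9*y + 5)
At (-2, -1, -3): (18, 9, -10).

(18, 9, -10)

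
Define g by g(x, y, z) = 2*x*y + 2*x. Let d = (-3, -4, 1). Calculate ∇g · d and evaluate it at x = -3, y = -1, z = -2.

24

∂g/∂x = 2*y + 2
∂g/∂y = 2*x
∂g/∂z = 0
∇g at (-3, -1, -2) = (0, -6, 0)
∇g · d = (0)(-3) + (-6)(-4) + (0)(1) = 24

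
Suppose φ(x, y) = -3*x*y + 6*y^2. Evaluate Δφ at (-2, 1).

∂²φ/∂x² = 0
∂²φ/∂y² = 12
∇²φ = 12
At (-2, 1): 12.

12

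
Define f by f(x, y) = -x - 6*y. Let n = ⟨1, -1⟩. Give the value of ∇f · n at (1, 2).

∂f/∂x = -1
∂f/∂y = -6
∇f at (1, 2) = (-1, -6)
∇f · n = (-1)(1) + (-6)(-1) = 5

5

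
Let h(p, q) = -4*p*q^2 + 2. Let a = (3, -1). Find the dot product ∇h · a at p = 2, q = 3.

∂h/∂p = -4*q^2
∂h/∂q = -8*p*q
∇h at (2, 3) = (-36, -48)
∇h · a = (-36)(3) + (-48)(-1) = -60

-60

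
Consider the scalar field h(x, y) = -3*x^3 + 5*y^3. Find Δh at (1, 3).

72

∂²h/∂x² = -18*x
∂²h/∂y² = 30*y
∇²h = -18*x + 30*y
At (1, 3): 72.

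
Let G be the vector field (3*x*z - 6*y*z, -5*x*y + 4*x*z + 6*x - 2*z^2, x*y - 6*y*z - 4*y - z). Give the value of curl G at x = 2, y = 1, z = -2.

(∇×G)₁ = ∂G₃/∂y − ∂G₂/∂z = -3*x - 2*z - 4
(∇×G)₂ = ∂G₁/∂z − ∂G₃/∂x = 3*x - 7*y
(∇×G)₃ = ∂G₂/∂x − ∂G₁/∂y = -5*y + 10*z + 6
∇×G = (-3*x - 2*z - 4, 3*x - 7*y, -5*y + 10*z + 6)
At (2, 1, -2): (-6, -1, -19).

(-6, -1, -19)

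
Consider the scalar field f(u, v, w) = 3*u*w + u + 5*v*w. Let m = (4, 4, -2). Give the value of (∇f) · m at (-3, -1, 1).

∂f/∂u = 3*w + 1
∂f/∂v = 5*w
∂f/∂w = 3*u + 5*v
∇f at (-3, -1, 1) = (4, 5, -14)
∇f · m = (4)(4) + (5)(4) + (-14)(-2) = 64

64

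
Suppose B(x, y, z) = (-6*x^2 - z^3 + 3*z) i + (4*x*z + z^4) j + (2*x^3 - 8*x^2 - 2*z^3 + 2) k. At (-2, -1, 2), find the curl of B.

(-24, -65, 8)

(∇×B)₁ = ∂B₃/∂y − ∂B₂/∂z = -4*x - 4*z^3
(∇×B)₂ = ∂B₁/∂z − ∂B₃/∂x = -6*x^2 + 16*x - 3*z^2 + 3
(∇×B)₃ = ∂B₂/∂x − ∂B₁/∂y = 4*z
∇×B = (-4*x - 4*z^3, -6*x^2 + 16*x - 3*z^2 + 3, 4*z)
At (-2, -1, 2): (-24, -65, 8).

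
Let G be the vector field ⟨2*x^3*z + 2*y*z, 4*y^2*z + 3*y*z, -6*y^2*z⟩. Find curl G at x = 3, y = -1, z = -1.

(-13, 52, 2)

(∇×G)₁ = ∂G₃/∂y − ∂G₂/∂z = -4*y^2 - 12*y*z - 3*y
(∇×G)₂ = ∂G₁/∂z − ∂G₃/∂x = 2*x^3 + 2*y
(∇×G)₃ = ∂G₂/∂x − ∂G₁/∂y = -2*z
∇×G = (-4*y^2 - 12*y*z - 3*y, 2*x^3 + 2*y, -2*z)
At (3, -1, -1): (-13, 52, 2).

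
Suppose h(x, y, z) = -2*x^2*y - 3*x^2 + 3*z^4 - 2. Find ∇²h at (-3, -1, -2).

142

∂²h/∂x² = -2*(2*y + 3)
∂²h/∂y² = 0
∂²h/∂z² = 36*z^2
∇²h = -4*y + 36*z^2 - 6
At (-3, -1, -2): 142.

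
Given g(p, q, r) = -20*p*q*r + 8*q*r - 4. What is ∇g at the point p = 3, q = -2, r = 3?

(120, -156, 104)

∂g/∂p = -20*q*r
∂g/∂q = -20*p*r + 8*r
∂g/∂r = -20*p*q + 8*q
∇g = (-20*q*r, -20*p*r + 8*r, -20*p*q + 8*q)
At (3, -2, 3): (120, -156, 104).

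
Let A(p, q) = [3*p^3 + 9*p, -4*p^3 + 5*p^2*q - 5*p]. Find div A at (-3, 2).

135

∂A₁/∂p = 9*p^2 + 9
∂A₂/∂q = 5*p^2
∇·A = 14*p^2 + 9
At (-3, 2): 135.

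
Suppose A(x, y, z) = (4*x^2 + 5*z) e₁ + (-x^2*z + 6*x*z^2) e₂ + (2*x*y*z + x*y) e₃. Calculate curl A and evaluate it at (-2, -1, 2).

(∇×A)₁ = ∂A₃/∂y − ∂A₂/∂z = x^2 - 10*x*z + x
(∇×A)₂ = ∂A₁/∂z − ∂A₃/∂x = -2*y*z - y + 5
(∇×A)₃ = ∂A₂/∂x − ∂A₁/∂y = -2*x*z + 6*z^2
∇×A = (x^2 - 10*x*z + x, -2*y*z - y + 5, -2*x*z + 6*z^2)
At (-2, -1, 2): (42, 10, 32).

(42, 10, 32)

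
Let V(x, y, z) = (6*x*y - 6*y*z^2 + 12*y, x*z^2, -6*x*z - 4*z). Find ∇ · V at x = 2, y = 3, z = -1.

2

∂V₁/∂x = 6*y
∂V₂/∂y = 0
∂V₃/∂z = -6*x - 4
∇·V = -6*x + 6*y - 4
At (2, 3, -1): 2.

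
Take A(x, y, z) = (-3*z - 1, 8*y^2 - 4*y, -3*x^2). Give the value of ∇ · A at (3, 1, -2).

∂A₁/∂x = 0
∂A₂/∂y = 16*y - 4
∂A₃/∂z = 0
∇·A = 16*y - 4
At (3, 1, -2): 12.

12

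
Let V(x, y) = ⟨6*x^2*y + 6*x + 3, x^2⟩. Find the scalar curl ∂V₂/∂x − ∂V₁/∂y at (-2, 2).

∂V₂/∂x = 2*x
∂V₁/∂y = 6*x^2
Scalar curl = -6*x^2 + 2*x
At (-2, 2): -28.

-28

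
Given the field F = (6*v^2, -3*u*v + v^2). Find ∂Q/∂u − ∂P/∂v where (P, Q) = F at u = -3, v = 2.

∂F₂/∂u = -3*v
∂F₁/∂v = 12*v
Scalar curl = -15*v
At (-3, 2): -30.

-30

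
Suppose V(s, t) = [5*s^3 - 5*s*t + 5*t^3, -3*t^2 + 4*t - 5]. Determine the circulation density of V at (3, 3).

∂V₂/∂s = 0
∂V₁/∂t = -5*s + 15*t^2
Scalar curl = 5*s - 15*t^2
At (3, 3): -120.

-120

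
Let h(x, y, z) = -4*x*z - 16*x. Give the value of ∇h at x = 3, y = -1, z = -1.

∂h/∂x = -4*z - 16
∂h/∂y = 0
∂h/∂z = -4*x
∇h = (-4*z - 16, 0, -4*x)
At (3, -1, -1): (-12, 0, -12).

(-12, 0, -12)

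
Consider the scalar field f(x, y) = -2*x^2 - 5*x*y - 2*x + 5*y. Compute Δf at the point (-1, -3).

∂²f/∂x² = -4
∂²f/∂y² = 0
∇²f = -4
At (-1, -3): -4.

-4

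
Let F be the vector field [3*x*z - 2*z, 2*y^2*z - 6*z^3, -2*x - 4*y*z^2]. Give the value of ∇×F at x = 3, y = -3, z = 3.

(108, 9, 0)

(∇×F)₁ = ∂F₃/∂y − ∂F₂/∂z = -2*y^2 + 14*z^2
(∇×F)₂ = ∂F₁/∂z − ∂F₃/∂x = 3*x
(∇×F)₃ = ∂F₂/∂x − ∂F₁/∂y = 0
∇×F = (-2*y^2 + 14*z^2, 3*x, 0)
At (3, -3, 3): (108, 9, 0).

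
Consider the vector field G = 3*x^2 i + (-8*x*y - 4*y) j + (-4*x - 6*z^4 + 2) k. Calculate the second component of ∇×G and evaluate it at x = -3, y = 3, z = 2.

(∇×G)_2 = ∂G₁/∂z − ∂G₃/∂x
= 0 − (-4)
= 4
At (-3, 3, 2): 4.

4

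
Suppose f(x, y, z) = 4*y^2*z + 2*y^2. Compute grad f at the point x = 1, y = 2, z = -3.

(0, -40, 16)

∂f/∂x = 0
∂f/∂y = 8*y*z + 4*y
∂f/∂z = 4*y^2
∇f = (0, 8*y*z + 4*y, 4*y^2)
At (1, 2, -3): (0, -40, 16).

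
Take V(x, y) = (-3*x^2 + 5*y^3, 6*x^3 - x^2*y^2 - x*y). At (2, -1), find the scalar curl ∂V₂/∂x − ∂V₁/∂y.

∂V₂/∂x = 18*x^2 - 2*x*y^2 - y
∂V₁/∂y = 15*y^2
Scalar curl = 18*x^2 - 2*x*y^2 - 15*y^2 - y
At (2, -1): 54.

54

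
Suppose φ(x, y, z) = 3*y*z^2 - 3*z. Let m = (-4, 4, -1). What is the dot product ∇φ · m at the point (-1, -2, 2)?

∂φ/∂x = 0
∂φ/∂y = 3*z^2
∂φ/∂z = 6*y*z - 3
∇φ at (-1, -2, 2) = (0, 12, -27)
∇φ · m = (0)(-4) + (12)(4) + (-27)(-1) = 75

75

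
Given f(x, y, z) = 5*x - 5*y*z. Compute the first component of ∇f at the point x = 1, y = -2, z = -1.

5

(∇f)_1 = ∂f/∂x = 5
At (1, -2, -1): 5.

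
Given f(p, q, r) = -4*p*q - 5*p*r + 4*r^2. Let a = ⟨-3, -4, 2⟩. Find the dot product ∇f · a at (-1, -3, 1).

-11

∂f/∂p = -4*q - 5*r
∂f/∂q = -4*p
∂f/∂r = -5*p + 8*r
∇f at (-1, -3, 1) = (7, 4, 13)
∇f · a = (7)(-3) + (4)(-4) + (13)(2) = -11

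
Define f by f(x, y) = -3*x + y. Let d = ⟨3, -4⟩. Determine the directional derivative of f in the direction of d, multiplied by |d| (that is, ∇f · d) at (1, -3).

∂f/∂x = -3
∂f/∂y = 1
∇f at (1, -3) = (-3, 1)
∇f · d = (-3)(3) + (1)(-4) = -13

-13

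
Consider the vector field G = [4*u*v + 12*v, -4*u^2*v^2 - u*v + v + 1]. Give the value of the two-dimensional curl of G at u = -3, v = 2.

∂G₂/∂u = -8*u*v^2 - v
∂G₁/∂v = 4*u + 12
Scalar curl = -8*u*v^2 - 4*u - v - 12
At (-3, 2): 94.

94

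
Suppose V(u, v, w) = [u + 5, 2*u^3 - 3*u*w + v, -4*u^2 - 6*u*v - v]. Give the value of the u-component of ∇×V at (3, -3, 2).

(∇×V)_1 = ∂V₃/∂v − ∂V₂/∂w
= -6*u - 1 − (-3*u)
= -3*u - 1
At (3, -3, 2): -10.

-10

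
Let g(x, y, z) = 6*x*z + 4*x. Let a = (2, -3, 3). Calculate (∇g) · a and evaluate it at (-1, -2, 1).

∂g/∂x = 6*z + 4
∂g/∂y = 0
∂g/∂z = 6*x
∇g at (-1, -2, 1) = (10, 0, -6)
∇g · a = (10)(2) + (0)(-3) + (-6)(3) = 2

2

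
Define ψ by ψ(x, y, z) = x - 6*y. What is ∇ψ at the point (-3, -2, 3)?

(1, -6, 0)

∂ψ/∂x = 1
∂ψ/∂y = -6
∂ψ/∂z = 0
∇ψ = (1, -6, 0)
At (-3, -2, 3): (1, -6, 0).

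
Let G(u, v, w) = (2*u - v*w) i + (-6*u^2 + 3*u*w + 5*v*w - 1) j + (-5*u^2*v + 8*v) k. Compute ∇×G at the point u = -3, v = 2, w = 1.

(∇×G)₁ = ∂G₃/∂v − ∂G₂/∂w = -5*u^2 - 3*u - 5*v + 8
(∇×G)₂ = ∂G₁/∂w − ∂G₃/∂u = 10*u*v - v
(∇×G)₃ = ∂G₂/∂u − ∂G₁/∂v = -12*u + 4*w
∇×G = (-5*u^2 - 3*u - 5*v + 8, 10*u*v - v, -12*u + 4*w)
At (-3, 2, 1): (-38, -62, 40).

(-38, -62, 40)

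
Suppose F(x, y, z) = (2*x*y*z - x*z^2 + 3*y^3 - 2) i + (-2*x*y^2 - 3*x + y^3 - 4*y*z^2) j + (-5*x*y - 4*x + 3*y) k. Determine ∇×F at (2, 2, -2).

(-39, 30, -39)

(∇×F)₁ = ∂F₃/∂y − ∂F₂/∂z = -5*x + 8*y*z + 3
(∇×F)₂ = ∂F₁/∂z − ∂F₃/∂x = 2*x*y - 2*x*z + 5*y + 4
(∇×F)₃ = ∂F₂/∂x − ∂F₁/∂y = -2*x*z - 11*y^2 - 3
∇×F = (-5*x + 8*y*z + 3, 2*x*y - 2*x*z + 5*y + 4, -2*x*z - 11*y^2 - 3)
At (2, 2, -2): (-39, 30, -39).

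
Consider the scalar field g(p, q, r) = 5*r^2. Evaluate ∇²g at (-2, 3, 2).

10

∂²g/∂p² = 0
∂²g/∂q² = 0
∂²g/∂r² = 10
∇²g = 10
At (-2, 3, 2): 10.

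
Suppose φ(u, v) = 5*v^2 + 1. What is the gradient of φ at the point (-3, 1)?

(0, 10)

∂φ/∂u = 0
∂φ/∂v = 10*v
∇φ = (0, 10*v)
At (-3, 1): (0, 10).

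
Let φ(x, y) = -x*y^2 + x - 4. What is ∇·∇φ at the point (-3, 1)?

6

∂²φ/∂x² = 0
∂²φ/∂y² = -2*x
∇²φ = -2*x
At (-3, 1): 6.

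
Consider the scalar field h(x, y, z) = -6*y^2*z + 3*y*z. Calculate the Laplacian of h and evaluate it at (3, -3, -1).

12

∂²h/∂x² = 0
∂²h/∂y² = -12*z
∂²h/∂z² = 0
∇²h = -12*z
At (3, -3, -1): 12.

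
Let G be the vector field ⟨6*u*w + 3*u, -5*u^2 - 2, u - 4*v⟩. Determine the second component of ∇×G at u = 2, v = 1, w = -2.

11

(∇×G)_2 = ∂G₁/∂w − ∂G₃/∂u
= 6*u − (1)
= 6*u - 1
At (2, 1, -2): 11.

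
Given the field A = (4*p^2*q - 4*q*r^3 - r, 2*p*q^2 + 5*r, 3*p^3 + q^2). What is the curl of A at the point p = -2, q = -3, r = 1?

(-11, -1, 6)

(∇×A)₁ = ∂A₃/∂q − ∂A₂/∂r = 2*q - 5
(∇×A)₂ = ∂A₁/∂r − ∂A₃/∂p = -9*p^2 - 12*q*r^2 - 1
(∇×A)₃ = ∂A₂/∂p − ∂A₁/∂q = -4*p^2 + 2*q^2 + 4*r^3
∇×A = (2*q - 5, -9*p^2 - 12*q*r^2 - 1, -4*p^2 + 2*q^2 + 4*r^3)
At (-2, -3, 1): (-11, -1, 6).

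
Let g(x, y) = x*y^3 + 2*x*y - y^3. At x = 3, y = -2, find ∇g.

(-12, 30)

∂g/∂x = y^3 + 2*y
∂g/∂y = 3*x*y^2 + 2*x - 3*y^2
∇g = (y^3 + 2*y, 3*x*y^2 + 2*x - 3*y^2)
At (3, -2): (-12, 30).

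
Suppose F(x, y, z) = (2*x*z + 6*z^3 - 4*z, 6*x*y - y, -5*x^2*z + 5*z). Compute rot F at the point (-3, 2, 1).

(0, -22, 12)

(∇×F)₁ = ∂F₃/∂y − ∂F₂/∂z = 0
(∇×F)₂ = ∂F₁/∂z − ∂F₃/∂x = 10*x*z + 2*x + 18*z^2 - 4
(∇×F)₃ = ∂F₂/∂x − ∂F₁/∂y = 6*y
∇×F = (0, 10*x*z + 2*x + 18*z^2 - 4, 6*y)
At (-3, 2, 1): (0, -22, 12).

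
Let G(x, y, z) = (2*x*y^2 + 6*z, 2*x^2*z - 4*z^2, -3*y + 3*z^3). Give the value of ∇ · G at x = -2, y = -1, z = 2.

∂G₁/∂x = 2*y^2
∂G₂/∂y = 0
∂G₃/∂z = 9*z^2
∇·G = 2*y^2 + 9*z^2
At (-2, -1, 2): 38.

38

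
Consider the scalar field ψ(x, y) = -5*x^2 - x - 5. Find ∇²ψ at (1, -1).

-10

∂²ψ/∂x² = -10
∂²ψ/∂y² = 0
∇²ψ = -10
At (1, -1): -10.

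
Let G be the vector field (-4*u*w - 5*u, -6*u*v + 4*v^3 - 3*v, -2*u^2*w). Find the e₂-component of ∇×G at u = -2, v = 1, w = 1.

0

(∇×G)_2 = ∂G₁/∂w − ∂G₃/∂u
= -4*u − (-4*u*w)
= 4*u*w - 4*u
At (-2, 1, 1): 0.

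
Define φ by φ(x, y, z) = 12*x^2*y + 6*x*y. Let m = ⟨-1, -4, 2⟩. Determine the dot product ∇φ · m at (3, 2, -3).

-660

∂φ/∂x = 24*x*y + 6*y
∂φ/∂y = 12*x^2 + 6*x
∂φ/∂z = 0
∇φ at (3, 2, -3) = (156, 126, 0)
∇φ · m = (156)(-1) + (126)(-4) + (0)(2) = -660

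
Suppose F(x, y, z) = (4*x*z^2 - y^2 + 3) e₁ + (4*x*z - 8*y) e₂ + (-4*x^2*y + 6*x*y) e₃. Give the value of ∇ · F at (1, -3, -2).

∂F₁/∂x = 4*z^2
∂F₂/∂y = -8
∂F₃/∂z = 0
∇·F = 4*z^2 - 8
At (1, -3, -2): 8.

8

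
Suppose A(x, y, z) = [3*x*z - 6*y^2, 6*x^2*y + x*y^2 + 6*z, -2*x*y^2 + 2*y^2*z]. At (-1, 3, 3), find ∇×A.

(42, 15, 9)

(∇×A)₁ = ∂A₃/∂y − ∂A₂/∂z = -4*x*y + 4*y*z - 6
(∇×A)₂ = ∂A₁/∂z − ∂A₃/∂x = 3*x + 2*y^2
(∇×A)₃ = ∂A₂/∂x − ∂A₁/∂y = 12*x*y + y^2 + 12*y
∇×A = (-4*x*y + 4*y*z - 6, 3*x + 2*y^2, 12*x*y + y^2 + 12*y)
At (-1, 3, 3): (42, 15, 9).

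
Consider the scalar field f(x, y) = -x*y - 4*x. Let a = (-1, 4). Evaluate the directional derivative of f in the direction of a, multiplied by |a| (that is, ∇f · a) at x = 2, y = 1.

∂f/∂x = -y - 4
∂f/∂y = -x
∇f at (2, 1) = (-5, -2)
∇f · a = (-5)(-1) + (-2)(4) = -3

-3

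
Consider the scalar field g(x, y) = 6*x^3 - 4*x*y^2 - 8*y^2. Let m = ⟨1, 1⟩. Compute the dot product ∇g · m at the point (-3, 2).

∂g/∂x = 18*x^2 - 4*y^2
∂g/∂y = -8*x*y - 16*y
∇g at (-3, 2) = (146, 16)
∇g · m = (146)(1) + (16)(1) = 162

162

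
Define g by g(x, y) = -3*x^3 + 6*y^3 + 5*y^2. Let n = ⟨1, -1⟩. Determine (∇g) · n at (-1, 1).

∂g/∂x = -9*x^2
∂g/∂y = 18*y^2 + 10*y
∇g at (-1, 1) = (-9, 28)
∇g · n = (-9)(1) + (28)(-1) = -37

-37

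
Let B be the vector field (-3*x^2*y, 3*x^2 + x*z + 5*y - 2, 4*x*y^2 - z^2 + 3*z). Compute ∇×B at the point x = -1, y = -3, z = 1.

(∇×B)₁ = ∂B₃/∂y − ∂B₂/∂z = 8*x*y - x
(∇×B)₂ = ∂B₁/∂z − ∂B₃/∂x = -4*y^2
(∇×B)₃ = ∂B₂/∂x − ∂B₁/∂y = 3*x^2 + 6*x + z
∇×B = (8*x*y - x, -4*y^2, 3*x^2 + 6*x + z)
At (-1, -3, 1): (25, -36, -2).

(25, -36, -2)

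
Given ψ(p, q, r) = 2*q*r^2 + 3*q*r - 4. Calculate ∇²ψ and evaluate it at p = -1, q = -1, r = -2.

∂²ψ/∂p² = 0
∂²ψ/∂q² = 0
∂²ψ/∂r² = 4*q
∇²ψ = 4*q
At (-1, -1, -2): -4.

-4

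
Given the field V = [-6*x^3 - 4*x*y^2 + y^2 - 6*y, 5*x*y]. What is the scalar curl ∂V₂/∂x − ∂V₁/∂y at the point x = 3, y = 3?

∂V₂/∂x = 5*y
∂V₁/∂y = -8*x*y + 2*y - 6
Scalar curl = 8*x*y + 3*y + 6
At (3, 3): 87.

87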